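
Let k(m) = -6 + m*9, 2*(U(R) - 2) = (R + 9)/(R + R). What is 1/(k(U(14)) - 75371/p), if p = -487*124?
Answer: 845432/14325457 ≈ 0.059016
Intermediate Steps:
p = -60388
U(R) = 2 + (9 + R)/(4*R) (U(R) = 2 + ((R + 9)/(R + R))/2 = 2 + ((9 + R)/((2*R)))/2 = 2 + ((9 + R)*(1/(2*R)))/2 = 2 + ((9 + R)/(2*R))/2 = 2 + (9 + R)/(4*R))
k(m) = -6 + 9*m
1/(k(U(14)) - 75371/p) = 1/((-6 + 9*((9/4)*(1 + 14)/14)) - 75371/(-60388)) = 1/((-6 + 9*((9/4)*(1/14)*15)) - 75371*(-1/60388)) = 1/((-6 + 9*(135/56)) + 75371/60388) = 1/((-6 + 1215/56) + 75371/60388) = 1/(879/56 + 75371/60388) = 1/(14325457/845432) = 845432/14325457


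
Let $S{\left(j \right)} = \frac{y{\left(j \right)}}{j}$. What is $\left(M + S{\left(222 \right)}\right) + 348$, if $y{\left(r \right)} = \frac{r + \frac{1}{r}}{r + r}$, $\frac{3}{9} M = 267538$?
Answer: $\frac{17570491617637}{21882096} \approx 8.0296 \cdot 10^{5}$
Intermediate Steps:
$M = 802614$ ($M = 3 \cdot 267538 = 802614$)
$y{\left(r \right)} = \frac{r + \frac{1}{r}}{2 r}$
$S{\left(j \right)} = \frac{1 + j^{2}}{2 j^{3}}$ ($S{\left(j \right)} = \frac{\frac{1}{2} \frac{1}{j^{2}} \left(1 + j^{2}\right)}{j} = \frac{1 + j^{2}}{2 j^{3}}$)
$\left(M + S{\left(222 \right)}\right) + 348 = \left(802614 + \frac{1 + 222^{2}}{2 \cdot 10941048}\right) + 348 = \left(802614 + \frac{1}{2} \cdot \frac{1}{10941048} \left(1 + 49284\right)\right) + 348 = \left(802614 + \frac{1}{2} \cdot \frac{1}{10941048} \cdot 49285\right) + 348 = \left(802614 + \frac{49285}{21882096}\right) + 348 = \frac{17562876648229}{21882096} + 348 = \frac{17570491617637}{21882096}$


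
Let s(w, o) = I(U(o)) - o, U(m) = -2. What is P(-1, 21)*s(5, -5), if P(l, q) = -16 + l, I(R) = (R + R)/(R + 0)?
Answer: -119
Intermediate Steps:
I(R) = 2 (I(R) = (2*R)/R = 2)
s(w, o) = 2 - o
P(-1, 21)*s(5, -5) = (-16 - 1)*(2 - 1*(-5)) = -17*(2 + 5) = -17*7 = -119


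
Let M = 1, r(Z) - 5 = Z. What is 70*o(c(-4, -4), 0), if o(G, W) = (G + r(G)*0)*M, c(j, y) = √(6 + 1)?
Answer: 70*√7 ≈ 185.20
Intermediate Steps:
c(j, y) = √7
r(Z) = 5 + Z
o(G, W) = G (o(G, W) = (G + (5 + G)*0)*1 = (G + 0)*1 = G*1 = G)
70*o(c(-4, -4), 0) = 70*√7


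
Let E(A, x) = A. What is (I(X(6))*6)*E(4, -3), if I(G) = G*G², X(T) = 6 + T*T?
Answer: 1778112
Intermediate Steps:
X(T) = 6 + T²
I(G) = G³
(I(X(6))*6)*E(4, -3) = ((6 + 6²)³*6)*4 = ((6 + 36)³*6)*4 = (42³*6)*4 = (74088*6)*4 = 444528*4 = 1778112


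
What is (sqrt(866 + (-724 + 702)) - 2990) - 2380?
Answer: -5370 + 2*sqrt(211) ≈ -5340.9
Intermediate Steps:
(sqrt(866 + (-724 + 702)) - 2990) - 2380 = (sqrt(866 - 22) - 2990) - 2380 = (sqrt(844) - 2990) - 2380 = (2*sqrt(211) - 2990) - 2380 = (-2990 + 2*sqrt(211)) - 2380 = -5370 + 2*sqrt(211)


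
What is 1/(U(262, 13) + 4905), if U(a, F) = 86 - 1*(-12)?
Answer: 1/5003 ≈ 0.00019988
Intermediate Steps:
U(a, F) = 98 (U(a, F) = 86 + 12 = 98)
1/(U(262, 13) + 4905) = 1/(98 + 4905) = 1/5003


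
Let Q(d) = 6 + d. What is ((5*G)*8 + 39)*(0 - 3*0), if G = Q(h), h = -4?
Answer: 0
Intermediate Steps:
G = 2 (G = 6 - 4 = 2)
((5*G)*8 + 39)*(0 - 3*0) = ((5*2)*8 + 39)*(0 - 3*0) = (10*8 + 39)*(0 + 0) = (80 + 39)*0 = 119*0 = 0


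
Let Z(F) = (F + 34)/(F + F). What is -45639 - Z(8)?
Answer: -365133/8 ≈ -45642.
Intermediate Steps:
Z(F) = (34 + F)/(2*F) (Z(F) = (34 + F)/((2*F)) = (34 + F)*(1/(2*F)) = (34 + F)/(2*F))
-45639 - Z(8) = -45639 - (34 + 8)/(2*8) = -45639 - 42/(2*8) = -45639 - 1*21/8 = -45639 - 21/8 = -365133/8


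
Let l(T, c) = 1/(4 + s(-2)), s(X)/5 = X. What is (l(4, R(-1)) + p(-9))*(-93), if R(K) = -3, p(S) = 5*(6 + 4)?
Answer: -9269/2 ≈ -4634.5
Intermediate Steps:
p(S) = 50 (p(S) = 5*10 = 50)
s(X) = 5*X
l(T, c) = -⅙ (l(T, c) = 1/(4 + 5*(-2)) = 1/(4 - 10) = 1/(-6) = -⅙)
(l(4, R(-1)) + p(-9))*(-93) = (-⅙ + 50)*(-93) = (299/6)*(-93) = -9269/2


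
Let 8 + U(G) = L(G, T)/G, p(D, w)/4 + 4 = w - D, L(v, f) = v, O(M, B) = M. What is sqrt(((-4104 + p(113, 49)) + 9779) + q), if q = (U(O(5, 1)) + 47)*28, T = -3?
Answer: sqrt(6523) ≈ 80.765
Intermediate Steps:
p(D, w) = -16 - 4*D + 4*w (p(D, w) = -16 + 4*(w - D) = -16 + (-4*D + 4*w) = -16 - 4*D + 4*w)
U(G) = -7 (U(G) = -8 + G/G = -8 + 1 = -7)
q = 1120 (q = (-7 + 47)*28 = 40*28 = 1120)
sqrt(((-4104 + p(113, 49)) + 9779) + q) = sqrt(((-4104 + (-16 - 4*113 + 4*49)) + 9779) + 1120) = sqrt(((-4104 + (-16 - 452 + 196)) + 9779) + 1120) = sqrt(((-4104 - 272) + 9779) + 1120) = sqrt((-4376 + 9779) + 1120) = sqrt(5403 + 1120) = sqrt(6523)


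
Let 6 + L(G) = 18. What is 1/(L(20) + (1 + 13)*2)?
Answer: 1/40 ≈ 0.025000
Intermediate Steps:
L(G) = 12 (L(G) = -6 + 18 = 12)
1/(L(20) + (1 + 13)*2) = 1/(12 + (1 + 13)*2) = 1/(12 + 14*2) = 1/(12 + 28) = 1/40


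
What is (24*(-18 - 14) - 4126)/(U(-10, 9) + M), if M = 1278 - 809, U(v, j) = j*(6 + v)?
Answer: -4894/433 ≈ -11.303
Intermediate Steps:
M = 469
(24*(-18 - 14) - 4126)/(U(-10, 9) + M) = (24*(-18 - 14) - 4126)/(9*(6 - 10) + 469) = (24*(-32) - 4126)/(9*(-4) + 469) = (-768 - 4126)/(-36 + 469) = -4894/433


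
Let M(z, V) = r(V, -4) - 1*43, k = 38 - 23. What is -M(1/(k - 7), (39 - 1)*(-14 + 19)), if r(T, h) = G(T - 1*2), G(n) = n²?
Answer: -35301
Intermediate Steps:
r(T, h) = (-2 + T)² (r(T, h) = (T - 1*2)² = (T - 2)² = (-2 + T)²)
k = 15
M(z, V) = -43 + (-2 + V)² (M(z, V) = (-2 + V)² - 1*43 = (-2 + V)² - 43 = -43 + (-2 + V)²)
-M(1/(k - 7), (39 - 1)*(-14 + 19)) = -(-43 + (-2 + (39 - 1)*(-14 + 19))²) = -(-43 + (-2 + 38*5)²) = -(-43 + (-2 + 190)²) = -(-43 + 188²) = -(-43 + 35344) = -1*35301 = -35301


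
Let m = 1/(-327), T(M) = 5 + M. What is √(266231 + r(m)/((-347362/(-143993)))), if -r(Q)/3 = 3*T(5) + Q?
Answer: √381606158775204217138/37862458 ≈ 515.94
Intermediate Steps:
m = -1/327 ≈ -0.0030581
r(Q) = -90 - 3*Q (r(Q) = -3*(3*(5 + 5) + Q) = -3*(3*10 + Q) = -3*(30 + Q) = -90 - 3*Q)
√(266231 + r(m)/((-347362/(-143993)))) = √(266231 + (-90 - 3*(-1/327))/((-347362/(-143993)))) = √(266231 + (-90 + 1/109)/((-347362*(-1/143993)))) = √(266231 - 9809/(109*347362/143993)) = √(266231 - 9809/109*143993/347362) = √(266231 - 1412427337/37862458) = √(10078747628461/37862458) = √381606158775204217138/37862458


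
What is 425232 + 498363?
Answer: 923595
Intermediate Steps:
425232 + 498363 = 923595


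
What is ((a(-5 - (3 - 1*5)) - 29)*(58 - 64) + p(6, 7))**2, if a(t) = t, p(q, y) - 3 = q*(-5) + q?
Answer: 29241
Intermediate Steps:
p(q, y) = 3 - 4*q (p(q, y) = 3 + (q*(-5) + q) = 3 + (-5*q + q) = 3 - 4*q)
((a(-5 - (3 - 1*5)) - 29)*(58 - 64) + p(6, 7))**2 = (((-5 - (3 - 1*5)) - 29)*(58 - 64) + (3 - 4*6))**2 = (((-5 - (3 - 5)) - 29)*(-6) + (3 - 24))**2 = (((-5 - 1*(-2)) - 29)*(-6) - 21)**2 = (((-5 + 2) - 29)*(-6) - 21)**2 = ((-3 - 29)*(-6) - 21)**2 = (-32*(-6) - 21)**2 = (192 - 21)**2 = 171**2 = 29241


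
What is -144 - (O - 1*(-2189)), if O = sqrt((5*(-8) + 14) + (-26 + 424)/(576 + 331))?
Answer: -2333 - 12*I*sqrt(146027)/907 ≈ -2333.0 - 5.0558*I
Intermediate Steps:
O = 12*I*sqrt(146027)/907 (O = sqrt((-40 + 14) + 398/907) = sqrt(-26 + 398*(1/907)) = sqrt(-26 + 398/907) = sqrt(-23184/907) = 12*I*sqrt(146027)/907 ≈ 5.0558*I)
-144 - (O - 1*(-2189)) = -144 - (12*I*sqrt(146027)/907 - 1*(-2189)) = -144 - (12*I*sqrt(146027)/907 + 2189) = -144 - (2189 + 12*I*sqrt(146027)/907) = -144 + (-2189 - 12*I*sqrt(146027)/907) = -2333 - 12*I*sqrt(146027)/907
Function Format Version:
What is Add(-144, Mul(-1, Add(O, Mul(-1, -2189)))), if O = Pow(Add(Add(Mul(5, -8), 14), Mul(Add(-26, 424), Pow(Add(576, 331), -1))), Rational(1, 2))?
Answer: Add(-2333, Mul(Rational(-12, 907), I, Pow(146027, Rational(1, 2)))) ≈ Add(-2333.0, Mul(-5.0558, I))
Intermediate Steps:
O = Mul(Rational(12, 907), I, Pow(146027, Rational(1, 2))) (O = Pow(Add(Add(-40, 14), Mul(398, Pow(907, -1))), Rational(1, 2)) = Pow(Add(-26, Mul(398, Rational(1, 907))), Rational(1, 2)) = Pow(Add(-26, Rational(398, 907)), Rational(1, 2)) = Pow(Rational(-23184, 907), Rational(1, 2)) = Mul(Rational(12, 907), I, Pow(146027, Rational(1, 2))) ≈ Mul(5.0558, I))
Add(-144, Mul(-1, Add(O, Mul(-1, -2189)))) = Add(-144, Mul(-1, Add(Mul(Rational(12, 907), I, Pow(146027, Rational(1, 2))), Mul(-1, -2189)))) = Add(-144, Mul(-1, Add(Mul(Rational(12, 907), I, Pow(146027, Rational(1, 2))), 2189))) = Add(-144, Mul(-1, Add(2189, Mul(Rational(12, 907), I, Pow(146027, Rational(1, 2)))))) = Add(-144, Add(-2189, Mul(Rational(-12, 907), I, Pow(146027, Rational(1, 2))))) = Add(-2333, Mul(Rational(-12, 907), I, Pow(146027, Rational(1, 2))))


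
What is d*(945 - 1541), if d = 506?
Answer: -301576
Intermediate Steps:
d*(945 - 1541) = 506*(945 - 1541) = 506*(-596) = -301576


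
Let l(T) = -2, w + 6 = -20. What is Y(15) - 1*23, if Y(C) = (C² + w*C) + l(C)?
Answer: -190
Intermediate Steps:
w = -26 (w = -6 - 20 = -26)
Y(C) = -2 + C² - 26*C (Y(C) = (C² - 26*C) - 2 = -2 + C² - 26*C)
Y(15) - 1*23 = (-2 + 15² - 26*15) - 1*23 = (-2 + 225 - 390) - 23 = -167 - 23 = -190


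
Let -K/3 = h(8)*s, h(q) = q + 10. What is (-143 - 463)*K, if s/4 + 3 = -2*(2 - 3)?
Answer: -130896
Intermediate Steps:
h(q) = 10 + q
s = -4 (s = -12 + 4*(-2*(2 - 3)) = -12 + 4*(-2*(-1)) = -12 + 4*2 = -12 + 8 = -4)
K = 216 (K = -3*(10 + 8)*(-4) = -54*(-4) = -3*(-72) = 216)
(-143 - 463)*K = (-143 - 463)*216 = -606*216 = -130896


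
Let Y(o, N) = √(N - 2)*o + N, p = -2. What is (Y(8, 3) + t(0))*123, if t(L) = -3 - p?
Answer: 1230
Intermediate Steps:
t(L) = -1 (t(L) = -3 - 1*(-2) = -3 + 2 = -1)
Y(o, N) = N + o*√(-2 + N) (Y(o, N) = √(-2 + N)*o + N = o*√(-2 + N) + N = N + o*√(-2 + N))
(Y(8, 3) + t(0))*123 = ((3 + 8*√(-2 + 3)) - 1)*123 = ((3 + 8*√1) - 1)*123 = ((3 + 8*1) - 1)*123 = ((3 + 8) - 1)*123 = (11 - 1)*123 = 10*123 = 1230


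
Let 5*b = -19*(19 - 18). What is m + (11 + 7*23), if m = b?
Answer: 841/5 ≈ 168.20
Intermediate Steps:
b = -19/5 (b = (-19*(19 - 18))/5 = (-19*1)/5 = (1/5)*(-19) = -19/5 ≈ -3.8000)
m = -19/5 ≈ -3.8000
m + (11 + 7*23) = -19/5 + (11 + 7*23) = -19/5 + (11 + 161) = -19/5 + 172 = 841/5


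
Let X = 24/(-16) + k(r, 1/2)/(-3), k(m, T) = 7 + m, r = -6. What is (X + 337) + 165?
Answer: 3001/6 ≈ 500.17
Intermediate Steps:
X = -11/6 (X = 24/(-16) + (7 - 6)/(-3) = 24*(-1/16) + 1*(-1/3) = -3/2 - 1/3 = -11/6 ≈ -1.8333)
(X + 337) + 165 = (-11/6 + 337) + 165 = 2011/6 + 165 = 3001/6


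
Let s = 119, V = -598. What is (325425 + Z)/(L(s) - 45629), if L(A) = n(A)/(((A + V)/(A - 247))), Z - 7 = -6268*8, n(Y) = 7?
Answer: -131862952/21855395 ≈ -6.0334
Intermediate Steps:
Z = -50137 (Z = 7 - 6268*8 = 7 - 50144 = -50137)
L(A) = 7*(-247 + A)/(-598 + A) (L(A) = 7/(((A - 598)/(A - 247))) = 7/(((-598 + A)/(-247 + A))) = 7*((-247 + A)/(-598 + A)) = 7*(-247 + A)/(-598 + A))
(325425 + Z)/(L(s) - 45629) = (325425 - 50137)/(7*(-247 + 119)/(-598 + 119) - 45629) = 275288/(7*(-128)/(-479) - 45629) = 275288/(7*(-1/479)*(-128) - 45629) = 275288/(896/479 - 45629) = 275288/(-21855395/479) = 275288*(-479/21855395) = -131862952/21855395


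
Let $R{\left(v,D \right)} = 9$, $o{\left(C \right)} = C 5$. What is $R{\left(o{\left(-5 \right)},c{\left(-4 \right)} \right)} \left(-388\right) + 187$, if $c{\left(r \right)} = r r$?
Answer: $-3305$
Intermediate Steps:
$o{\left(C \right)} = 5 C$
$c{\left(r \right)} = r^{2}$
$R{\left(o{\left(-5 \right)},c{\left(-4 \right)} \right)} \left(-388\right) + 187 = 9 \left(-388\right) + 187 = -3492 + 187 = -3305$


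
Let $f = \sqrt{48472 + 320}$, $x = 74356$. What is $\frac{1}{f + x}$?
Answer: $\frac{18589}{1382191486} - \frac{\sqrt{12198}}{2764382972} \approx 1.3409 \cdot 10^{-5}$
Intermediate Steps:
$f = 2 \sqrt{12198}$ ($f = \sqrt{48792} = 2 \sqrt{12198} \approx 220.89$)
$\frac{1}{f + x} = \frac{1}{2 \sqrt{12198} + 74356} = \frac{1}{74356 + 2 \sqrt{12198}}$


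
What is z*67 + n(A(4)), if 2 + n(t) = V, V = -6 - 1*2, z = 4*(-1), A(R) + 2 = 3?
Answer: -278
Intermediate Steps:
A(R) = 1 (A(R) = -2 + 3 = 1)
z = -4
V = -8 (V = -6 - 2 = -8)
n(t) = -10 (n(t) = -2 - 8 = -10)
z*67 + n(A(4)) = -4*67 - 10 = -268 - 10 = -278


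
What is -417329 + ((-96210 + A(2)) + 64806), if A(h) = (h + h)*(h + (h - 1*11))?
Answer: -448761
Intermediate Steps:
A(h) = 2*h*(-11 + 2*h) (A(h) = (2*h)*(h + (h - 11)) = (2*h)*(h + (-11 + h)) = (2*h)*(-11 + 2*h) = 2*h*(-11 + 2*h))
-417329 + ((-96210 + A(2)) + 64806) = -417329 + ((-96210 + 2*2*(-11 + 2*2)) + 64806) = -417329 + ((-96210 + 2*2*(-11 + 4)) + 64806) = -417329 + ((-96210 + 2*2*(-7)) + 64806) = -417329 + ((-96210 - 28) + 64806) = -417329 + (-96238 + 64806) = -417329 - 31432 = -448761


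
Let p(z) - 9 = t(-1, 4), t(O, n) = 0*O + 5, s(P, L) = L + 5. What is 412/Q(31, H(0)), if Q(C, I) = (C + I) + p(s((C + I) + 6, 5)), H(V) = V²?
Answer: 412/45 ≈ 9.1555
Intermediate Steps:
s(P, L) = 5 + L
t(O, n) = 5 (t(O, n) = 0 + 5 = 5)
p(z) = 14 (p(z) = 9 + 5 = 14)
Q(C, I) = 14 + C + I (Q(C, I) = (C + I) + 14 = 14 + C + I)
412/Q(31, H(0)) = 412/(14 + 31 + 0²) = 412/(14 + 31 + 0) = 412/45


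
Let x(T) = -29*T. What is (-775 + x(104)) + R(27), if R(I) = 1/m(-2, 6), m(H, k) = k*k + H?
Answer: -128893/34 ≈ -3791.0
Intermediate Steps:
m(H, k) = H + k² (m(H, k) = k² + H = H + k²)
R(I) = 1/34 (R(I) = 1/(-2 + 6²) = 1/(-2 + 36) = 1/34)
(-775 + x(104)) + R(27) = (-775 - 29*104) + 1/34 = (-775 - 3016) + 1/34 = -3791 + 1/34 = -128893/34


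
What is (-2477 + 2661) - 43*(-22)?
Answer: 1130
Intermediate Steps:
(-2477 + 2661) - 43*(-22) = 184 + 946 = 1130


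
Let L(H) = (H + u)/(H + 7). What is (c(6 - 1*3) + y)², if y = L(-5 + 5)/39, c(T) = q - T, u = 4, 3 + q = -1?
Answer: 3636649/74529 ≈ 48.795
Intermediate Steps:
q = -4 (q = -3 - 1 = -4)
L(H) = (4 + H)/(7 + H) (L(H) = (H + 4)/(H + 7) = (4 + H)/(7 + H))
c(T) = -4 - T
y = 4/273 (y = ((4 + (-5 + 5))/(7 + (-5 + 5)))/39 = ((4 + 0)/(7 + 0))*(1/39) = (4/7)*(1/39) = 4/273 ≈ 0.014652)
(c(6 - 1*3) + y)² = ((-4 - (6 - 1*3)) + 4/273)² = ((-4 - (6 - 3)) + 4/273)² = ((-4 - 1*3) + 4/273)² = ((-4 - 3) + 4/273)² = (-7 + 4/273)² = (-1907/273)² = 3636649/74529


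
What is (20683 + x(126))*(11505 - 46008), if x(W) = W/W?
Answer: -713660052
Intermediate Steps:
x(W) = 1
(20683 + x(126))*(11505 - 46008) = (20683 + 1)*(11505 - 46008) = 20684*(-34503) = -713660052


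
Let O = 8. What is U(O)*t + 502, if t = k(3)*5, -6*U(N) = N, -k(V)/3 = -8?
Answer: 342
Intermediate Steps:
k(V) = 24 (k(V) = -3*(-8) = 24)
U(N) = -N/6
t = 120 (t = 24*5 = 120)
U(O)*t + 502 = -⅙*8*120 + 502 = -4/3*120 + 502 = -160 + 502 = 342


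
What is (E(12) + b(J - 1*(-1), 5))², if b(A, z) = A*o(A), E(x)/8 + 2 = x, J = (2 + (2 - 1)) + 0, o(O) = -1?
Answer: 5776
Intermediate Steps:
J = 3 (J = (2 + 1) + 0 = 3 + 0 = 3)
E(x) = -16 + 8*x
b(A, z) = -A (b(A, z) = A*(-1) = -A)
(E(12) + b(J - 1*(-1), 5))² = ((-16 + 8*12) - (3 - 1*(-1)))² = ((-16 + 96) - (3 + 1))² = (80 - 1*4)² = (80 - 4)² = 76² = 5776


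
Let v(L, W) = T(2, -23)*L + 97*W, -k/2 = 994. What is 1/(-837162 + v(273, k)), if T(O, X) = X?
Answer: -1/1036277 ≈ -9.6499e-7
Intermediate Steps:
k = -1988 (k = -2*994 = -1988)
v(L, W) = -23*L + 97*W
1/(-837162 + v(273, k)) = 1/(-837162 + (-23*273 + 97*(-1988))) = 1/(-837162 + (-6279 - 192836)) = 1/(-837162 - 199115) = 1/(-1036277) = -1/1036277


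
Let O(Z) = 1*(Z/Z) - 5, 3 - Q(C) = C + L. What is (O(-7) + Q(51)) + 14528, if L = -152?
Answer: 14628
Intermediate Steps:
Q(C) = 155 - C (Q(C) = 3 - (C - 152) = 3 - (-152 + C) = 3 + (152 - C) = 155 - C)
O(Z) = -4 (O(Z) = 1*1 - 5 = 1 - 5 = -4)
(O(-7) + Q(51)) + 14528 = (-4 + (155 - 1*51)) + 14528 = (-4 + (155 - 51)) + 14528 = (-4 + 104) + 14528 = 100 + 14528 = 14628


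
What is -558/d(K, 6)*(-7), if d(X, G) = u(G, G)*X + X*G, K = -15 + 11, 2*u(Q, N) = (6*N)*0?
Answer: -651/4 ≈ -162.75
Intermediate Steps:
u(Q, N) = 0 (u(Q, N) = ((6*N)*0)/2 = (1/2)*0 = 0)
K = -4
d(X, G) = G*X (d(X, G) = 0*X + X*G = 0 + G*X = G*X)
-558/d(K, 6)*(-7) = -558/(6*(-4))*(-7) = -558/(-24)*(-7) = -558*(-1/24)*(-7) = (93/4)*(-7) = -651/4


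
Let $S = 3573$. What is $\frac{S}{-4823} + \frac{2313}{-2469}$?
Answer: $- \frac{6659112}{3969329} \approx -1.6776$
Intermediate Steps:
$\frac{S}{-4823} + \frac{2313}{-2469} = \frac{3573}{-4823} + \frac{2313}{-2469} = 3573 \left(- \frac{1}{4823}\right) + 2313 \left(- \frac{1}{2469}\right) = - \frac{3573}{4823} - \frac{771}{823} = - \frac{6659112}{3969329}$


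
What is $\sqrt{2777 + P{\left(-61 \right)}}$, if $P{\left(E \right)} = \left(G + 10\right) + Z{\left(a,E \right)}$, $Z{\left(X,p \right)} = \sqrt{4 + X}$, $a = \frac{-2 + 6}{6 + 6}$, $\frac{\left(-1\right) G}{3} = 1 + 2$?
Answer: $\frac{\sqrt{25002 + 3 \sqrt{39}}}{3} \approx 52.727$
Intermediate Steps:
$G = -9$ ($G = - 3 \left(1 + 2\right) = \left(-3\right) 3 = -9$)
$a = \frac{1}{3}$ ($a = \frac{4}{12} = 4 \cdot \frac{1}{12} = \frac{1}{3} \approx 0.33333$)
$P{\left(E \right)} = 1 + \frac{\sqrt{39}}{3}$ ($P{\left(E \right)} = \left(-9 + 10\right) + \sqrt{4 + \frac{1}{3}} = 1 + \sqrt{\frac{13}{3}} = 1 + \frac{\sqrt{39}}{3}$)
$\sqrt{2777 + P{\left(-61 \right)}} = \sqrt{2777 + \left(1 + \frac{\sqrt{39}}{3}\right)} = \sqrt{2778 + \frac{\sqrt{39}}{3}}$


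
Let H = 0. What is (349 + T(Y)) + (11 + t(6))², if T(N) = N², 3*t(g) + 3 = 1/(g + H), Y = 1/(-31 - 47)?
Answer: 12323231/27378 ≈ 450.11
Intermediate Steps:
Y = -1/78 (Y = 1/(-78) = -1/78 ≈ -0.012821)
t(g) = -1 + 1/(3*g) (t(g) = -1 + 1/(3*(g + 0)) = -1 + 1/(3*g))
(349 + T(Y)) + (11 + t(6))² = (349 + (-1/78)²) + (11 + (⅓ - 1*6)/6)² = (349 + 1/6084) + (11 + (⅓ - 6)/6)² = 2123317/6084 + (11 + (⅙)*(-17/3))² = 2123317/6084 + (11 - 17/18)² = 2123317/6084 + (181/18)² = 2123317/6084 + 32761/324 = 12323231/27378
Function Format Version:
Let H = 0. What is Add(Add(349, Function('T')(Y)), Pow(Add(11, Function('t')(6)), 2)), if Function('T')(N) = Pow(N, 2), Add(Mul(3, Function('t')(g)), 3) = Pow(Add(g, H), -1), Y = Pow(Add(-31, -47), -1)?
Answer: Rational(12323231, 27378) ≈ 450.11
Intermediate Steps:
Y = Rational(-1, 78) (Y = Pow(-78, -1) = Rational(-1, 78) ≈ -0.012821)
Function('t')(g) = Add(-1, Mul(Rational(1, 3), Pow(g, -1))) (Function('t')(g) = Add(-1, Mul(Rational(1, 3), Pow(Add(g, 0), -1))) = Add(-1, Mul(Rational(1, 3), Pow(g, -1))))
Add(Add(349, Function('T')(Y)), Pow(Add(11, Function('t')(6)), 2)) = Add(Add(349, Pow(Rational(-1, 78), 2)), Pow(Add(11, Mul(Pow(6, -1), Add(Rational(1, 3), Mul(-1, 6)))), 2)) = Add(Add(349, Rational(1, 6084)), Pow(Add(11, Mul(Rational(1, 6), Add(Rational(1, 3), -6))), 2)) = Add(Rational(2123317, 6084), Pow(Add(11, Mul(Rational(1, 6), Rational(-17, 3))), 2)) = Add(Rational(2123317, 6084), Pow(Add(11, Rational(-17, 18)), 2)) = Add(Rational(2123317, 6084), Pow(Rational(181, 18), 2)) = Add(Rational(2123317, 6084), Rational(32761, 324)) = Rational(12323231, 27378)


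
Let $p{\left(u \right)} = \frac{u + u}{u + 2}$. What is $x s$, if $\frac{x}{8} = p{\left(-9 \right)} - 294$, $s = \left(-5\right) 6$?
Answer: $\frac{489600}{7} \approx 69943.0$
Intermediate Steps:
$s = -30$
$p{\left(u \right)} = \frac{2 u}{2 + u}$
$x = - \frac{16320}{7}$ ($x = 8 \left(2 \left(-9\right) \frac{1}{2 - 9} - 294\right) = 8 \left(2 \left(-9\right) \frac{1}{-7} - 294\right) = 8 \left(2 \left(-9\right) \left(- \frac{1}{7}\right) - 294\right) = 8 \left(\frac{18}{7} - 294\right) = 8 \left(- \frac{2040}{7}\right) = - \frac{16320}{7} \approx -2331.4$)
$x s = \left(- \frac{16320}{7}\right) \left(-30\right) = \frac{489600}{7}$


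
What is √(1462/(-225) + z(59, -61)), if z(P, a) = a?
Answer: I*√15187/15 ≈ 8.2157*I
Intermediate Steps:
√(1462/(-225) + z(59, -61)) = √(1462/(-225) - 61) = √(1462*(-1/225) - 61) = √(-1462/225 - 61) = √(-15187/225) = I*√15187/15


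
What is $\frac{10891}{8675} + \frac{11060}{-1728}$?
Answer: $- \frac{19281463}{3747600} \approx -5.145$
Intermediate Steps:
$\frac{10891}{8675} + \frac{11060}{-1728} = 10891 \cdot \frac{1}{8675} + 11060 \left(- \frac{1}{1728}\right) = \frac{10891}{8675} - \frac{2765}{432} = - \frac{19281463}{3747600}$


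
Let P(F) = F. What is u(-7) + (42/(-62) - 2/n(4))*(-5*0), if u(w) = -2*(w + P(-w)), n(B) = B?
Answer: 0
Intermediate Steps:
u(w) = 0 (u(w) = -2*(w - w) = -2*0 = 0)
u(-7) + (42/(-62) - 2/n(4))*(-5*0) = 0 + (42/(-62) - 2/4)*(-5*0) = 0 + (42*(-1/62) - 2*1/4)*0 = 0 + (-21/31 - 1/2)*0 = 0 - 73/62*0 = 0 + 0 = 0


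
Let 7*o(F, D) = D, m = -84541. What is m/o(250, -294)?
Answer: 84541/42 ≈ 2012.9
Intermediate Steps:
o(F, D) = D/7
m/o(250, -294) = -84541/((⅐)*(-294)) = -84541/(-42) = -84541*(-1/42) = 84541/42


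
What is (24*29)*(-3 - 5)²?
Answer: 44544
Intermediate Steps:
(24*29)*(-3 - 5)² = 696*(-8)² = 696*64 = 44544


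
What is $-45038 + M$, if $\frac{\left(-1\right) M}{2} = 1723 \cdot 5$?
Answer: $-62268$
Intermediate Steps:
$M = -17230$ ($M = - 2 \cdot 1723 \cdot 5 = \left(-2\right) 8615 = -17230$)
$-45038 + M = -45038 - 17230 = -62268$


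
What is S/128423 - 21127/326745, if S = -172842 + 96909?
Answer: -27523920806/41961573135 ≈ -0.65593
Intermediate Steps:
S = -75933
S/128423 - 21127/326745 = -75933/128423 - 21127/326745 = -27523920806/41961573135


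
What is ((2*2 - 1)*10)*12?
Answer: 360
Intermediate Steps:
((2*2 - 1)*10)*12 = ((4 - 1)*10)*12 = (3*10)*12 = 30*12 = 360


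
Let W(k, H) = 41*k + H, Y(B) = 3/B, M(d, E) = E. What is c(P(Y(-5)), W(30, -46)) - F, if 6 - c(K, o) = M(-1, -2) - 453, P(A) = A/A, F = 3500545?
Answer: -3500084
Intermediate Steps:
W(k, H) = H + 41*k
P(A) = 1
c(K, o) = 461 (c(K, o) = 6 - (-2 - 453) = 6 - 1*(-455) = 6 + 455 = 461)
c(P(Y(-5)), W(30, -46)) - F = 461 - 1*3500545 = 461 - 3500545 = -3500084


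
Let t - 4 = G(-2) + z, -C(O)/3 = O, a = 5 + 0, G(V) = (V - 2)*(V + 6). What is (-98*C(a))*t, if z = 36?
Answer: 35280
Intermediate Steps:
G(V) = (-2 + V)*(6 + V)
a = 5
C(O) = -3*O
t = 24 (t = 4 + ((-12 + (-2)**2 + 4*(-2)) + 36) = 4 + ((-12 + 4 - 8) + 36) = 4 + (-16 + 36) = 4 + 20 = 24)
(-98*C(a))*t = -(-294)*5*24 = -98*(-15)*24 = 1470*24 = 35280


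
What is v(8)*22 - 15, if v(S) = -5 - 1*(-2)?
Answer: -81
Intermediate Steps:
v(S) = -3 (v(S) = -5 + 2 = -3)
v(8)*22 - 15 = -3*22 - 15 = -66 - 15 = -81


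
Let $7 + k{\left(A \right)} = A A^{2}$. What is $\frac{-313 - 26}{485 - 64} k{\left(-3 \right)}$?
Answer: $\frac{11526}{421} \approx 27.378$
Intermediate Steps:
$k{\left(A \right)} = -7 + A^{3}$ ($k{\left(A \right)} = -7 + A A^{2} = -7 + A^{3}$)
$\frac{-313 - 26}{485 - 64} k{\left(-3 \right)} = \frac{-313 - 26}{485 - 64} \left(-7 + \left(-3\right)^{3}\right) = - \frac{339}{485 + \left(-244 + 180\right)} \left(-7 - 27\right) = - \frac{339}{485 - 64} \left(-34\right) = - \frac{339}{421} \left(-34\right) = \left(-339\right) \frac{1}{421} \left(-34\right) = \left(- \frac{339}{421}\right) \left(-34\right) = \frac{11526}{421}$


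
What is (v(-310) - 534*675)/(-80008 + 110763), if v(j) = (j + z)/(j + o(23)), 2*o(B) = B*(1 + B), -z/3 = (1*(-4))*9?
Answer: -6127549/522835 ≈ -11.720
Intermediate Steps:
z = 108 (z = -3*1*(-4)*9 = -(-12)*9 = -3*(-36) = 108)
o(B) = B*(1 + B)/2 (o(B) = (B*(1 + B))/2 = B*(1 + B)/2)
v(j) = (108 + j)/(276 + j) (v(j) = (j + 108)/(j + (½)*23*(1 + 23)) = (108 + j)/(j + (½)*23*24) = (108 + j)/(j + 276) = (108 + j)/(276 + j))
(v(-310) - 534*675)/(-80008 + 110763) = ((108 - 310)/(276 - 310) - 534*675)/(-80008 + 110763) = (-202/(-34) - 360450)/30755 = (-1/34*(-202) - 360450)*(1/30755) = (101/17 - 360450)*(1/30755) = -6127549/17*1/30755 = -6127549/522835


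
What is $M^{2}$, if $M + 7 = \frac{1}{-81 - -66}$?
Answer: $\frac{11236}{225} \approx 49.938$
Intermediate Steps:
$M = - \frac{106}{15}$ ($M = -7 + \frac{1}{-81 - -66} = -7 + \frac{1}{-81 + 66} = -7 + \frac{1}{-15} = -7 - \frac{1}{15} = - \frac{106}{15} \approx -7.0667$)
$M^{2} = \left(- \frac{106}{15}\right)^{2} = \frac{11236}{225}$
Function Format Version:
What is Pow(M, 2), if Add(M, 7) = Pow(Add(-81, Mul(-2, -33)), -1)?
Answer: Rational(11236, 225) ≈ 49.938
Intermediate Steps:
M = Rational(-106, 15) (M = Add(-7, Pow(Add(-81, Mul(-2, -33)), -1)) = Add(-7, Pow(Add(-81, 66), -1)) = Add(-7, Pow(-15, -1)) = Add(-7, Rational(-1, 15)) = Rational(-106, 15) ≈ -7.0667)
Pow(M, 2) = Pow(Rational(-106, 15), 2) = Rational(11236, 225)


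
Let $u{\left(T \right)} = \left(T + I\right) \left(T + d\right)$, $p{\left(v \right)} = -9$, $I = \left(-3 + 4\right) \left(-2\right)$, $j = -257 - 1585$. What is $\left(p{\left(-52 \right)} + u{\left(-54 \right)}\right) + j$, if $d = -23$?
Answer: $2461$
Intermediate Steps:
$j = -1842$
$I = -2$ ($I = 1 \left(-2\right) = -2$)
$u{\left(T \right)} = \left(-23 + T\right) \left(-2 + T\right)$ ($u{\left(T \right)} = \left(T - 2\right) \left(T - 23\right) = \left(-2 + T\right) \left(-23 + T\right) = \left(-23 + T\right) \left(-2 + T\right)$)
$\left(p{\left(-52 \right)} + u{\left(-54 \right)}\right) + j = \left(-9 + \left(46 + \left(-54\right)^{2} - -1350\right)\right) - 1842 = \left(-9 + \left(46 + 2916 + 1350\right)\right) - 1842 = \left(-9 + 4312\right) - 1842 = 4303 - 1842 = 2461$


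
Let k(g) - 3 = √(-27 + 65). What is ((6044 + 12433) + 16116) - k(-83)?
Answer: 34590 - √38 ≈ 34584.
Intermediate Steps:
k(g) = 3 + √38 (k(g) = 3 + √(-27 + 65) = 3 + √38)
((6044 + 12433) + 16116) - k(-83) = ((6044 + 12433) + 16116) - (3 + √38) = (18477 + 16116) + (-3 - √38) = 34593 + (-3 - √38) = 34590 - √38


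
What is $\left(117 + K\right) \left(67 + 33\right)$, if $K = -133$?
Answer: $-1600$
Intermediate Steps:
$\left(117 + K\right) \left(67 + 33\right) = \left(117 - 133\right) \left(67 + 33\right) = \left(-16\right) 100 = -1600$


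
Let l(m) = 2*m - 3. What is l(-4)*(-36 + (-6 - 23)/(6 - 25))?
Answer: 7205/19 ≈ 379.21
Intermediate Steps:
l(m) = -3 + 2*m
l(-4)*(-36 + (-6 - 23)/(6 - 25)) = (-3 + 2*(-4))*(-36 + (-6 - 23)/(6 - 25)) = (-3 - 8)*(-36 - 29/(-19)) = -11*(-36 - 29*(-1/19)) = -11*(-36 + 29/19) = -11*(-655/19) = 7205/19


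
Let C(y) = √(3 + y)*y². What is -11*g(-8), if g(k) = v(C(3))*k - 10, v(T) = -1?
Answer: 22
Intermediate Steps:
C(y) = y²*√(3 + y)
g(k) = -10 - k (g(k) = -k - 10 = -10 - k)
-11*g(-8) = -11*(-10 - 1*(-8)) = -11*(-10 + 8) = -11*(-2) = 22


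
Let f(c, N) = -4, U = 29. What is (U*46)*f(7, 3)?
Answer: -5336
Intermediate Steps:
(U*46)*f(7, 3) = (29*46)*(-4) = 1334*(-4) = -5336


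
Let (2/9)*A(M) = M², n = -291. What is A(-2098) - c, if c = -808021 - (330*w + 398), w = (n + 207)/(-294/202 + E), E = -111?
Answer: 13008622487/631 ≈ 2.0616e+7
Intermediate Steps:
w = 1414/1893 (w = (-291 + 207)/(-294/202 - 111) = -84/(-294*1/202 - 111) = -84/(-147/101 - 111) = -84/(-11358/101) = -84*(-101/11358) = 1414/1893 ≈ 0.74696)
A(M) = 9*M²/2
c = -510267929/631 (c = -808021 - (330*(1414/1893) + 398) = -808021 - (155540/631 + 398) = -808021 - 1*406678/631 = -808021 - 406678/631 = -510267929/631 ≈ -8.0867e+5)
A(-2098) - c = (9/2)*(-2098)² - 1*(-510267929/631) = (9/2)*4401604 + 510267929/631 = 19807218 + 510267929/631 = 13008622487/631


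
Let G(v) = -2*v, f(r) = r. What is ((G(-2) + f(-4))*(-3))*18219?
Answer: 0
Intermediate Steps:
((G(-2) + f(-4))*(-3))*18219 = ((-2*(-2) - 4)*(-3))*18219 = ((4 - 4)*(-3))*18219 = (0*(-3))*18219 = 0*18219 = 0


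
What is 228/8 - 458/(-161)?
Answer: 10093/322 ≈ 31.345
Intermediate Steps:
228/8 - 458/(-161) = 228*(⅛) - 458*(-1/161) = 57/2 + 458/161 = 10093/322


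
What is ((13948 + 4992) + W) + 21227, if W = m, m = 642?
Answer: 40809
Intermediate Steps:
W = 642
((13948 + 4992) + W) + 21227 = ((13948 + 4992) + 642) + 21227 = (18940 + 642) + 21227 = 19582 + 21227 = 40809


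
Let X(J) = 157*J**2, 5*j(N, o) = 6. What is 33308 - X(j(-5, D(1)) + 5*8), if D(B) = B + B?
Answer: -5829752/25 ≈ -2.3319e+5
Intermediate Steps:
D(B) = 2*B
j(N, o) = 6/5 (j(N, o) = (1/5)*6 = 6/5)
33308 - X(j(-5, D(1)) + 5*8) = 33308 - 157*(6/5 + 5*8)**2 = 33308 - 157*(6/5 + 40)**2 = 33308 - 157*(206/5)**2 = 33308 - 157*42436/25 = 33308 - 1*6662452/25 = 33308 - 6662452/25 = -5829752/25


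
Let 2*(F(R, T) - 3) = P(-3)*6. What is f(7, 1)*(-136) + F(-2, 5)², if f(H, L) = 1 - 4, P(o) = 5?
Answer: 732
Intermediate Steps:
F(R, T) = 18 (F(R, T) = 3 + (5*6)/2 = 3 + (½)*30 = 3 + 15 = 18)
f(H, L) = -3
f(7, 1)*(-136) + F(-2, 5)² = -3*(-136) + 18² = 408 + 324 = 732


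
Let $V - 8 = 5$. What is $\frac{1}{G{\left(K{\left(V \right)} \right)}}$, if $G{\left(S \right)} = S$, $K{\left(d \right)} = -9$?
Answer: $- \frac{1}{9} \approx -0.11111$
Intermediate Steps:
$V = 13$ ($V = 8 + 5 = 13$)
$\frac{1}{G{\left(K{\left(V \right)} \right)}} = \frac{1}{-9} = - \frac{1}{9}$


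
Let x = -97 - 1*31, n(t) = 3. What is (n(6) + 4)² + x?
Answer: -79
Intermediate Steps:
x = -128 (x = -97 - 31 = -128)
(n(6) + 4)² + x = (3 + 4)² - 128 = 7² - 128 = 49 - 128 = -79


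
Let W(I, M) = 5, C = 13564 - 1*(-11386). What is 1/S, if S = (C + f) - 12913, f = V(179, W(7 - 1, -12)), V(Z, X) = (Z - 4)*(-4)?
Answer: 1/11337 ≈ 8.8207e-5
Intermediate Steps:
C = 24950 (C = 13564 + 11386 = 24950)
V(Z, X) = 16 - 4*Z (V(Z, X) = (-4 + Z)*(-4) = 16 - 4*Z)
f = -700 (f = 16 - 4*179 = 16 - 716 = -700)
S = 11337 (S = (24950 - 700) - 12913 = 24250 - 12913 = 11337)
1/S = 1/11337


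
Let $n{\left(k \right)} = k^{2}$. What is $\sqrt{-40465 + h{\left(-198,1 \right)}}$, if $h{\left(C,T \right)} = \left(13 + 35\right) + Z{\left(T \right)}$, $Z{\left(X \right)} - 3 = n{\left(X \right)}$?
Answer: $i \sqrt{40413} \approx 201.03 i$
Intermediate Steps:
$Z{\left(X \right)} = 3 + X^{2}$
$h{\left(C,T \right)} = 51 + T^{2}$ ($h{\left(C,T \right)} = \left(13 + 35\right) + \left(3 + T^{2}\right) = 48 + \left(3 + T^{2}\right) = 51 + T^{2}$)
$\sqrt{-40465 + h{\left(-198,1 \right)}} = \sqrt{-40465 + \left(51 + 1^{2}\right)} = \sqrt{-40465 + \left(51 + 1\right)} = \sqrt{-40465 + 52} = \sqrt{-40413} = i \sqrt{40413}$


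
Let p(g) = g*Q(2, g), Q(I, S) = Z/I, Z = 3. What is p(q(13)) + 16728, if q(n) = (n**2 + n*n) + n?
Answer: 34509/2 ≈ 17255.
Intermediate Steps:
q(n) = n + 2*n**2 (q(n) = (n**2 + n**2) + n = 2*n**2 + n = n + 2*n**2)
Q(I, S) = 3/I
p(g) = 3*g/2 (p(g) = g*(3/2) = 3*g/2)
p(q(13)) + 16728 = 3*(13*(1 + 2*13))/2 + 16728 = 3*(13*(1 + 26))/2 + 16728 = 3*(13*27)/2 + 16728 = (3/2)*351 + 16728 = 1053/2 + 16728 = 34509/2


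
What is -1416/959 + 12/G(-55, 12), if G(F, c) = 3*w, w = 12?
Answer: -3289/2877 ≈ -1.1432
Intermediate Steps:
G(F, c) = 36 (G(F, c) = 3*12 = 36)
-1416/959 + 12/G(-55, 12) = -1416/959 + 12/36 = -1416*1/959 + 12*(1/36) = -1416/959 + ⅓ = -3289/2877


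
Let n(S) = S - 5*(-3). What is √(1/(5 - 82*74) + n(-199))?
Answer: I*√6763840359/6063 ≈ 13.565*I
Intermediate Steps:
n(S) = 15 + S (n(S) = S + 15 = 15 + S)
√(1/(5 - 82*74) + n(-199)) = √(1/(5 - 82*74) + (15 - 199)) = √(1/(5 - 6068) - 184) = √(1/(-6063) - 184) = √(-1/6063 - 184) = √(-1115593/6063) = I*√6763840359/6063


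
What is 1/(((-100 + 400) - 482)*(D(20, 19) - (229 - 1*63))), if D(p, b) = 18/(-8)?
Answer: 2/61243 ≈ 3.2657e-5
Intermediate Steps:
D(p, b) = -9/4 (D(p, b) = 18*(-⅛) = -9/4)
1/(((-100 + 400) - 482)*(D(20, 19) - (229 - 1*63))) = 1/(((-100 + 400) - 482)*(-9/4 - (229 - 1*63))) = 1/((300 - 482)*(-9/4 - (229 - 63))) = 1/((-182)*(-9/4 - 1*166)) = -1/(182*(-9/4 - 166)) = -1/(182*(-673/4)) = -1/182*(-4/673) = 2/61243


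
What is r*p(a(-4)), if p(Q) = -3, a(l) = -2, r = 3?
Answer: -9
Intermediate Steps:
r*p(a(-4)) = 3*(-3) = -9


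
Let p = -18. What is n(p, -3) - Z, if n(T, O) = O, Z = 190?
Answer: -193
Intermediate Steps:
n(p, -3) - Z = -3 - 1*190 = -3 - 190 = -193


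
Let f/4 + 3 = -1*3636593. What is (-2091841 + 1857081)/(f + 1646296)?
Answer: 29345/1612511 ≈ 0.018198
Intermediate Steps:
f = -14546384 (f = -12 + 4*(-1*3636593) = -12 + 4*(-3636593) = -12 - 14546372 = -14546384)
(-2091841 + 1857081)/(f + 1646296) = (-2091841 + 1857081)/(-14546384 + 1646296) = -234760/(-12900088) = -234760*(-1/12900088) = 29345/1612511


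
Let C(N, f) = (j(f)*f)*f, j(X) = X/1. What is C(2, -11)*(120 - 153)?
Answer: 43923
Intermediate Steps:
j(X) = X (j(X) = X*1 = X)
C(N, f) = f³ (C(N, f) = (f*f)*f = f²*f = f³)
C(2, -11)*(120 - 153) = (-11)³*(120 - 153) = -1331*(-33) = 43923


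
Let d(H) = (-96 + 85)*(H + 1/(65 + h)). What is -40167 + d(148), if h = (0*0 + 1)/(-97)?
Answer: -263476747/6304 ≈ -41795.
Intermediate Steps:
h = -1/97 (h = (0 + 1)*(-1/97) = 1*(-1/97) = -1/97 ≈ -0.010309)
d(H) = -1067/6304 - 11*H (d(H) = (-96 + 85)*(H + 1/(65 - 1/97)) = -11*(H + 1/(6304/97)) = -11*(H + 97/6304) = -11*(97/6304 + H) = -1067/6304 - 11*H)
-40167 + d(148) = -40167 + (-1067/6304 - 11*148) = -40167 + (-1067/6304 - 1628) = -40167 - 10263979/6304 = -263476747/6304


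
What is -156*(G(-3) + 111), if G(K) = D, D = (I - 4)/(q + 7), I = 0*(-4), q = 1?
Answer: -17238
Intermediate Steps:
I = 0
D = -½ (D = (0 - 4)/(1 + 7) = -4/8 = -4*⅛ = -½ ≈ -0.50000)
G(K) = -½
-156*(G(-3) + 111) = -156*(-½ + 111) = -156*221/2 = -17238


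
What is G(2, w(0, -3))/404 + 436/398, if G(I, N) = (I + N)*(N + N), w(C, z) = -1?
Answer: 43837/40198 ≈ 1.0905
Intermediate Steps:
G(I, N) = 2*N*(I + N) (G(I, N) = (I + N)*(2*N) = 2*N*(I + N))
G(2, w(0, -3))/404 + 436/398 = (2*(-1)*(2 - 1))/404 + 436/398 = (2*(-1)*1)*(1/404) + 436*(1/398) = -2*1/404 + 218/199 = -1/202 + 218/199 = 43837/40198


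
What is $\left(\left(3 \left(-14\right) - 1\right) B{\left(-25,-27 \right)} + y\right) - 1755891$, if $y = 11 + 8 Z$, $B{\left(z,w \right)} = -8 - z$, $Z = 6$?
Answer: $-1756563$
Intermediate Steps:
$y = 59$ ($y = 11 + 8 \cdot 6 = 11 + 48 = 59$)
$\left(\left(3 \left(-14\right) - 1\right) B{\left(-25,-27 \right)} + y\right) - 1755891 = \left(\left(3 \left(-14\right) - 1\right) \left(-8 - -25\right) + 59\right) - 1755891 = \left(\left(-42 - 1\right) \left(-8 + 25\right) + 59\right) - 1755891 = \left(\left(-43\right) 17 + 59\right) - 1755891 = \left(-731 + 59\right) - 1755891 = -672 - 1755891 = -1756563$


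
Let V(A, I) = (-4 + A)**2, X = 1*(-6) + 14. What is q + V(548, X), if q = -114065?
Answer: 181871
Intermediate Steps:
X = 8 (X = -6 + 14 = 8)
q + V(548, X) = -114065 + (-4 + 548)**2 = -114065 + 544**2 = -114065 + 295936 = 181871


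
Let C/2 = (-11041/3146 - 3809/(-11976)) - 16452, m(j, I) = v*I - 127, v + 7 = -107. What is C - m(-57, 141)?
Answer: -157387750123/9419124 ≈ -16709.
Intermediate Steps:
v = -114 (v = -7 - 107 = -114)
m(j, I) = -127 - 114*I (m(j, I) = -114*I - 127 = -127 - 114*I)
C = -309986978047/9419124 (C = 2*((-11041/3146 - 3809/(-11976)) - 16452) = 2*((-11041*1/3146 - 3809*(-1/11976)) - 16452) = 2*((-11041/3146 + 3809/11976) - 16452) = 2*(-60121951/18838248 - 16452) = 2*(-309986978047/18838248) = -309986978047/9419124 ≈ -32910.)
C - m(-57, 141) = -309986978047/9419124 - (-127 - 114*141) = -309986978047/9419124 - (-127 - 16074) = -309986978047/9419124 - 1*(-16201) = -309986978047/9419124 + 16201 = -157387750123/9419124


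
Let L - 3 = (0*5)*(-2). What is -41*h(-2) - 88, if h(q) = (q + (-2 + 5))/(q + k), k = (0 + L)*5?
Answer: -1185/13 ≈ -91.154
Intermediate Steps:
L = 3 (L = 3 + (0*5)*(-2) = 3 + 0*(-2) = 3 + 0 = 3)
k = 15 (k = (0 + 3)*5 = 3*5 = 15)
h(q) = (3 + q)/(15 + q) (h(q) = (q + (-2 + 5))/(q + 15) = (q + 3)/(15 + q) = (3 + q)/(15 + q))
-41*h(-2) - 88 = -41*(3 - 2)/(15 - 2) - 88 = -41/13 - 88 = -1185/13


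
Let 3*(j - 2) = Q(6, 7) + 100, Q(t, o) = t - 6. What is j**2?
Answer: 11236/9 ≈ 1248.4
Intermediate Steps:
Q(t, o) = -6 + t
j = 106/3 (j = 2 + ((-6 + 6) + 100)/3 = 2 + (0 + 100)/3 = 2 + (1/3)*100 = 2 + 100/3 = 106/3 ≈ 35.333)
j**2 = (106/3)**2 = 11236/9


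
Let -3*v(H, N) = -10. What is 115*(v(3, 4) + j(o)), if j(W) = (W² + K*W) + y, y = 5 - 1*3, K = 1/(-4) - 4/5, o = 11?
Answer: 158401/12 ≈ 13200.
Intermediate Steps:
K = -21/20 (K = 1*(-¼) - 4*⅕ = -¼ - ⅘ = -21/20 ≈ -1.0500)
y = 2 (y = 5 - 3 = 2)
v(H, N) = 10/3 (v(H, N) = -⅓*(-10) = 10/3)
j(W) = 2 + W² - 21*W/20 (j(W) = (W² - 21*W/20) + 2 = 2 + W² - 21*W/20)
115*(v(3, 4) + j(o)) = 115*(10/3 + (2 + 11² - 21/20*11)) = 115*(10/3 + (2 + 121 - 231/20)) = 115*(10/3 + 2229/20) = 115*(6887/60) = 158401/12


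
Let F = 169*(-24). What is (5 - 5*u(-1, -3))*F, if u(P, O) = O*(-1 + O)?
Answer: 223080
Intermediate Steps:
F = -4056
(5 - 5*u(-1, -3))*F = (5 - (-15)*(-1 - 3))*(-4056) = (5 - (-15)*(-4))*(-4056) = (5 - 5*12)*(-4056) = (5 - 60)*(-4056) = -55*(-4056) = 223080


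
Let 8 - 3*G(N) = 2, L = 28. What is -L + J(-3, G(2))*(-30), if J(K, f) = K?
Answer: 62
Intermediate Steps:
G(N) = 2 (G(N) = 8/3 - 1/3*2 = 8/3 - 2/3 = 2)
-L + J(-3, G(2))*(-30) = -1*28 - 3*(-30) = -28 + 90 = 62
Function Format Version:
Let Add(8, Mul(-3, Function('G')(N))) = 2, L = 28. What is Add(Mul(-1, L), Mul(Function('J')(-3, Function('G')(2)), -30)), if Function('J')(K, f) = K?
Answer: 62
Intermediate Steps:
Function('G')(N) = 2 (Function('G')(N) = Add(Rational(8, 3), Mul(Rational(-1, 3), 2)) = Add(Rational(8, 3), Rational(-2, 3)) = 2)
Add(Mul(-1, L), Mul(Function('J')(-3, Function('G')(2)), -30)) = Add(Mul(-1, 28), Mul(-3, -30)) = Add(-28, 90) = 62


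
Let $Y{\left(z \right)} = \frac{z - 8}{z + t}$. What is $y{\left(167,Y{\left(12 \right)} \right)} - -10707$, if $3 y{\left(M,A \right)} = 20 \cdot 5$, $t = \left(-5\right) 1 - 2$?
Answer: $\frac{32221}{3} \approx 10740.0$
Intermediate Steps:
$t = -7$ ($t = -5 - 2 = -7$)
$Y{\left(z \right)} = \frac{-8 + z}{-7 + z}$ ($Y{\left(z \right)} = \frac{z - 8}{z - 7} = \frac{-8 + z}{-7 + z}$)
$y{\left(M,A \right)} = \frac{100}{3}$ ($y{\left(M,A \right)} = \frac{20 \cdot 5}{3} = \frac{1}{3} \cdot 100 = \frac{100}{3}$)
$y{\left(167,Y{\left(12 \right)} \right)} - -10707 = \frac{100}{3} - -10707 = \frac{100}{3} + 10707 = \frac{32221}{3}$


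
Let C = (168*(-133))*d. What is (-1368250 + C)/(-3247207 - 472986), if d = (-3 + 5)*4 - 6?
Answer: 1412938/3720193 ≈ 0.37980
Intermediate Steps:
d = 2 (d = 2*4 - 6 = 8 - 6 = 2)
C = -44688 (C = (168*(-133))*2 = -22344*2 = -44688)
(-1368250 + C)/(-3247207 - 472986) = (-1368250 - 44688)/(-3247207 - 472986) = -1412938/(-3720193) = -1412938*(-1/3720193) = 1412938/3720193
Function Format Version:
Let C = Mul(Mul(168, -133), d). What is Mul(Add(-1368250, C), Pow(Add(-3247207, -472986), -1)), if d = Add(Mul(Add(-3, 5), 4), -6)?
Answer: Rational(1412938, 3720193) ≈ 0.37980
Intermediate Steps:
d = 2 (d = Add(Mul(2, 4), -6) = Add(8, -6) = 2)
C = -44688 (C = Mul(Mul(168, -133), 2) = Mul(-22344, 2) = -44688)
Mul(Add(-1368250, C), Pow(Add(-3247207, -472986), -1)) = Mul(Add(-1368250, -44688), Pow(Add(-3247207, -472986), -1)) = Mul(-1412938, Pow(-3720193, -1)) = Mul(-1412938, Rational(-1, 3720193)) = Rational(1412938, 3720193)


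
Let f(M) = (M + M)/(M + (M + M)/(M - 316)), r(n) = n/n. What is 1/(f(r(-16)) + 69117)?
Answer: 313/21634251 ≈ 1.4468e-5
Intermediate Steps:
r(n) = 1
f(M) = 2*M/(M + 2*M/(-316 + M)) (f(M) = (2*M)/(M + (2*M)/(-316 + M)) = (2*M)/(M + 2*M/(-316 + M)) = 2*M/(M + 2*M/(-316 + M)))
1/(f(r(-16)) + 69117) = 1/(2*(-316 + 1)/(-314 + 1) + 69117) = 1/(2*(-315)/(-313) + 69117) = 1/(2*(-1/313)*(-315) + 69117) = 1/(630/313 + 69117) = 1/(21634251/313) = 313/21634251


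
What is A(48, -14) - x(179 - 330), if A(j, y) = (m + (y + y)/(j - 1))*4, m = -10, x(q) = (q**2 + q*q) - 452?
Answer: -2124042/47 ≈ -45192.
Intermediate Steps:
x(q) = -452 + 2*q**2 (x(q) = (q**2 + q**2) - 452 = 2*q**2 - 452 = -452 + 2*q**2)
A(j, y) = -40 + 8*y/(-1 + j) (A(j, y) = (-10 + (y + y)/(j - 1))*4 = (-10 + (2*y)/(-1 + j))*4 = (-10 + 2*y/(-1 + j))*4 = -40 + 8*y/(-1 + j))
A(48, -14) - x(179 - 330) = 8*(5 - 14 - 5*48)/(-1 + 48) - (-452 + 2*(179 - 330)**2) = 8*(5 - 14 - 240)/47 - (-452 + 2*(-151)**2) = 8*(1/47)*(-249) - (-452 + 2*22801) = -1992/47 - (-452 + 45602) = -1992/47 - 1*45150 = -1992/47 - 45150 = -2124042/47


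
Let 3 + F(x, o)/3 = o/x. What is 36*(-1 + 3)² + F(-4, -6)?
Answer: 279/2 ≈ 139.50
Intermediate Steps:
F(x, o) = -9 + 3*o/x (F(x, o) = -9 + 3*(o/x) = -9 + 3*o/x)
36*(-1 + 3)² + F(-4, -6) = 36*(-1 + 3)² + (-9 + 3*(-6)/(-4)) = 36*2² + (-9 + 3*(-6)*(-¼)) = 36*4 + (-9 + 9/2) = 144 - 9/2 = 279/2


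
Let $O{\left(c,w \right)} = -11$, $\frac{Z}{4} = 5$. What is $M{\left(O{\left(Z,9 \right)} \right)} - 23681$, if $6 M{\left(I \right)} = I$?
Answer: $- \frac{142097}{6} \approx -23683.0$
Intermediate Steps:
$Z = 20$ ($Z = 4 \cdot 5 = 20$)
$M{\left(I \right)} = \frac{I}{6}$
$M{\left(O{\left(Z,9 \right)} \right)} - 23681 = \frac{1}{6} \left(-11\right) - 23681 = - \frac{11}{6} - 23681 = - \frac{142097}{6}$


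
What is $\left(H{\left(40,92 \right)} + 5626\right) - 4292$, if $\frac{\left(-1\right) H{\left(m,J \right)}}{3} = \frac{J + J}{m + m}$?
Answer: $\frac{13271}{10} \approx 1327.1$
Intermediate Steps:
$H{\left(m,J \right)} = - \frac{3 J}{m}$ ($H{\left(m,J \right)} = - 3 \frac{J + J}{m + m} = - 3 \frac{2 J}{2 m} = - 3 \cdot 2 J \frac{1}{2 m} = - 3 \frac{J}{m} = - \frac{3 J}{m}$)
$\left(H{\left(40,92 \right)} + 5626\right) - 4292 = \left(\left(-3\right) 92 \cdot \frac{1}{40} + 5626\right) - 4292 = \left(- \frac{69}{10} + 5626\right) - 4292 = \frac{56191}{10} - 4292 = \frac{13271}{10}$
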